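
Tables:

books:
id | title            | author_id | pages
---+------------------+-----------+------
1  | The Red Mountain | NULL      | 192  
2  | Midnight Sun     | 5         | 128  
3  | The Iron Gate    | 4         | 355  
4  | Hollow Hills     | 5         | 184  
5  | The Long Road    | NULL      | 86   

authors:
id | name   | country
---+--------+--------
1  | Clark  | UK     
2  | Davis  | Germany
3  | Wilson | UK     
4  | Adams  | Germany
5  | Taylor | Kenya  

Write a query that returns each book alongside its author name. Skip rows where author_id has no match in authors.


INNER JOIN keeps only books rows whose author_id matches an id in authors. Walk through each book:
  - book 1 (The Red Mountain): author_id=NULL, no match -> dropped
  - book 2 (Midnight Sun): author_id=5 -> matches Taylor
  - book 3 (The Iron Gate): author_id=4 -> matches Adams
  - book 4 (Hollow Hills): author_id=5 -> matches Taylor
  - book 5 (The Long Road): author_id=NULL, no match -> dropped
So 2 of 5 rows are dropped.

SQL:
SELECT a.title, b.name AS author
FROM books a
INNER JOIN authors b ON a.author_id = b.id

Result:
title         | author
--------------+-------
Midnight Sun  | Taylor
The Iron Gate | Adams 
Hollow Hills  | Taylor


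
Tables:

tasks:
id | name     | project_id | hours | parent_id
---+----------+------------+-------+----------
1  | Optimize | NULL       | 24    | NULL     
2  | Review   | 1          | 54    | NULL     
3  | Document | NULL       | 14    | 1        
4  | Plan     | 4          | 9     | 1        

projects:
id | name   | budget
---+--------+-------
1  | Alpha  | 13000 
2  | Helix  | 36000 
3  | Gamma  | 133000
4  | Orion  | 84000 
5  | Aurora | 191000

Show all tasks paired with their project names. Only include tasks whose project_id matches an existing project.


INNER JOIN keeps only tasks rows whose project_id matches an id in projects. Walk through each task:
  - task 1 (Optimize): project_id=NULL, no match -> dropped
  - task 2 (Review): project_id=1 -> matches Alpha
  - task 3 (Document): project_id=NULL, no match -> dropped
  - task 4 (Plan): project_id=4 -> matches Orion
So 2 of 4 rows are dropped.

SQL:
SELECT a.name, b.name AS project
FROM tasks a
INNER JOIN projects b ON a.project_id = b.id

Result:
name   | project
-------+--------
Review | Alpha  
Plan   | Orion  


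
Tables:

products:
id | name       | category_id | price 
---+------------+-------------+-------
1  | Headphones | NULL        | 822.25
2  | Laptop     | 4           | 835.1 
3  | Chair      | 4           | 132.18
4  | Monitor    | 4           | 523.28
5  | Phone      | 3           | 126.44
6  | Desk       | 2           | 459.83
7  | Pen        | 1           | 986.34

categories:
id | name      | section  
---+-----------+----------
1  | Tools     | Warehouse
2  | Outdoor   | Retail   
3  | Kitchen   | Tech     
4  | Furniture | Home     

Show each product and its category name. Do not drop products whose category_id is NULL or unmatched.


LEFT JOIN keeps every row from products (the left table); where category_id has no match in categories, the category columns become NULL. Walk through each product:
  - product 1 (Headphones): category_id=NULL, no match -> kept with NULL
  - product 2 (Laptop): category_id=4 -> matches Furniture
  - product 3 (Chair): category_id=4 -> matches Furniture
  - product 4 (Monitor): category_id=4 -> matches Furniture
  - product 5 (Phone): category_id=3 -> matches Kitchen
  - product 6 (Desk): category_id=2 -> matches Outdoor
  - product 7 (Pen): category_id=1 -> matches Tools
All 7 rows appear; 1 has NULL category.

SQL:
SELECT a.name, b.name AS category
FROM products a
LEFT JOIN categories b ON a.category_id = b.id

Result:
name       | category 
-----------+----------
Headphones | NULL     
Laptop     | Furniture
Chair      | Furniture
Monitor    | Furniture
Phone      | Kitchen  
Desk       | Outdoor  
Pen        | Tools    


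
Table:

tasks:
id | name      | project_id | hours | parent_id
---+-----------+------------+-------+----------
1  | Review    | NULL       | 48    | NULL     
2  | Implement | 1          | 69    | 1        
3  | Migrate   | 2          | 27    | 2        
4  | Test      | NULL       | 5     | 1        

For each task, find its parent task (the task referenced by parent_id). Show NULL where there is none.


This is a self-join: tasks is joined to a second copy of itself, matching each row's parent_id to another row's id. Use LEFT JOIN so rows with parent_id=NULL are kept.
  - task 1 (Review): parent_id=NULL -> NULL
  - task 2 (Implement): parent_id=1 -> Review
  - task 3 (Migrate): parent_id=2 -> Implement
  - task 4 (Test): parent_id=1 -> Review

SQL:
SELECT a.name AS item, b.name AS parent
FROM tasks a
LEFT JOIN tasks b ON a.parent_id = b.id

Result:
item      | parent   
----------+----------
Review    | NULL     
Implement | Review   
Migrate   | Implement
Test      | Review   


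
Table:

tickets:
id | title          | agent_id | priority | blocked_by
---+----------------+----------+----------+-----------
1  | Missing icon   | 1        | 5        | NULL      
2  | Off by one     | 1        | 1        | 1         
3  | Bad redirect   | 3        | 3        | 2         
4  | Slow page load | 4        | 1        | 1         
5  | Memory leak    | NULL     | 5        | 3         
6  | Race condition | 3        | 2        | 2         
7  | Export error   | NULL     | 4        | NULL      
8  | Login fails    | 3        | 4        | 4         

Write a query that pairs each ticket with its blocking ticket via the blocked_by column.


This is a self-join: tickets is joined to a second copy of itself, matching each row's blocked_by to another row's id. Use LEFT JOIN so rows with blocked_by=NULL are kept.
  - ticket 1 (Missing icon): blocked_by=NULL -> NULL
  - ticket 2 (Off by one): blocked_by=1 -> Missing icon
  - ticket 3 (Bad redirect): blocked_by=2 -> Off by one
  - ticket 4 (Slow page load): blocked_by=1 -> Missing icon
  - ticket 5 (Memory leak): blocked_by=3 -> Bad redirect
  - ticket 6 (Race condition): blocked_by=2 -> Off by one
  - ticket 7 (Export error): blocked_by=NULL -> NULL
  - ticket 8 (Login fails): blocked_by=4 -> Slow page load

SQL:
SELECT a.title AS item, b.title AS blocked_by
FROM tickets a
LEFT JOIN tickets b ON a.blocked_by = b.id

Result:
item           | blocked_by    
---------------+---------------
Missing icon   | NULL          
Off by one     | Missing icon  
Bad redirect   | Off by one    
Slow page load | Missing icon  
Memory leak    | Bad redirect  
Race condition | Off by one    
Export error   | NULL          
Login fails    | Slow page load


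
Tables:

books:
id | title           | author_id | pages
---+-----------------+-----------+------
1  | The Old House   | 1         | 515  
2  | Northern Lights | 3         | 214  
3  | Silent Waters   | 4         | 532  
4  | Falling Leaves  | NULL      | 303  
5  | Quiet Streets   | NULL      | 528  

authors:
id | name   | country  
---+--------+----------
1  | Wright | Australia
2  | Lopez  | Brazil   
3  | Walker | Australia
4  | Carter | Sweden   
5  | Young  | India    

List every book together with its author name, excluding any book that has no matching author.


INNER JOIN keeps only books rows whose author_id matches an id in authors. Walk through each book:
  - book 1 (The Old House): author_id=1 -> matches Wright
  - book 2 (Northern Lights): author_id=3 -> matches Walker
  - book 3 (Silent Waters): author_id=4 -> matches Carter
  - book 4 (Falling Leaves): author_id=NULL, no match -> dropped
  - book 5 (Quiet Streets): author_id=NULL, no match -> dropped
So 2 of 5 rows are dropped.

SQL:
SELECT a.title, b.name AS author
FROM books a
INNER JOIN authors b ON a.author_id = b.id

Result:
title           | author
----------------+-------
The Old House   | Wright
Northern Lights | Walker
Silent Waters   | Carter


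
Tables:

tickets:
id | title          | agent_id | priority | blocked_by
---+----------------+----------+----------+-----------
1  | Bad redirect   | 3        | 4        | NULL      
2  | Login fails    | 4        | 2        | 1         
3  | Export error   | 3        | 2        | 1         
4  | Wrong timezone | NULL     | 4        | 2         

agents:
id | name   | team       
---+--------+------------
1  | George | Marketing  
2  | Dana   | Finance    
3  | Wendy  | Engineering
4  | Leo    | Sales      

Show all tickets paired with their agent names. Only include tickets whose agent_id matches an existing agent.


INNER JOIN keeps only tickets rows whose agent_id matches an id in agents. Walk through each ticket:
  - ticket 1 (Bad redirect): agent_id=3 -> matches Wendy
  - ticket 2 (Login fails): agent_id=4 -> matches Leo
  - ticket 3 (Export error): agent_id=3 -> matches Wendy
  - ticket 4 (Wrong timezone): agent_id=NULL, no match -> dropped
So 1 of 4 rows is dropped.

SQL:
SELECT a.title, b.name AS agent
FROM tickets a
INNER JOIN agents b ON a.agent_id = b.id

Result:
title        | agent
-------------+------
Bad redirect | Wendy
Login fails  | Leo  
Export error | Wendy


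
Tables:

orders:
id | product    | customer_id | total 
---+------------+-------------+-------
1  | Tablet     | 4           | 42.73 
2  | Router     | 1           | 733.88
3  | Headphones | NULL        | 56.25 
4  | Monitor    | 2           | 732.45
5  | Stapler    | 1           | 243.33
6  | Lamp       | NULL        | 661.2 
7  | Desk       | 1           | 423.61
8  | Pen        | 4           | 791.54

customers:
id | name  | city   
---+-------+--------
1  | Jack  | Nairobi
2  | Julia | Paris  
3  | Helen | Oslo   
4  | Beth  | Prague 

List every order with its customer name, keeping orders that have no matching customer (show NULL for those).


LEFT JOIN keeps every row from orders (the left table); where customer_id has no match in customers, the customer columns become NULL. Walk through each order:
  - order 1 (Tablet): customer_id=4 -> matches Beth
  - order 2 (Router): customer_id=1 -> matches Jack
  - order 3 (Headphones): customer_id=NULL, no match -> kept with NULL
  - order 4 (Monitor): customer_id=2 -> matches Julia
  - order 5 (Stapler): customer_id=1 -> matches Jack
  - order 6 (Lamp): customer_id=NULL, no match -> kept with NULL
  - order 7 (Desk): customer_id=1 -> matches Jack
  - order 8 (Pen): customer_id=4 -> matches Beth
All 8 rows appear; 2 have NULL customer.

SQL:
SELECT a.product, b.name AS customer
FROM orders a
LEFT JOIN customers b ON a.customer_id = b.id

Result:
product    | customer
-----------+---------
Tablet     | Beth    
Router     | Jack    
Headphones | NULL    
Monitor    | Julia   
Stapler    | Jack    
Lamp       | NULL    
Desk       | Jack    
Pen        | Beth    


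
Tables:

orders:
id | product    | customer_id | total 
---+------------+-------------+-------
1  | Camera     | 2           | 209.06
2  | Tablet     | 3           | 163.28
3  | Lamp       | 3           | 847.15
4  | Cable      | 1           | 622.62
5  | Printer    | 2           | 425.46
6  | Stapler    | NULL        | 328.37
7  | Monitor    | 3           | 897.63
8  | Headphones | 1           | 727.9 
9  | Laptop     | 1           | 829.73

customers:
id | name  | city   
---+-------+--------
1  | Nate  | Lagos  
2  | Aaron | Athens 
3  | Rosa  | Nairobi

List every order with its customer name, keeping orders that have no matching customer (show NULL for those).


LEFT JOIN keeps every row from orders (the left table); where customer_id has no match in customers, the customer columns become NULL. Walk through each order:
  - order 1 (Camera): customer_id=2 -> matches Aaron
  - order 2 (Tablet): customer_id=3 -> matches Rosa
  - order 3 (Lamp): customer_id=3 -> matches Rosa
  - order 4 (Cable): customer_id=1 -> matches Nate
  - order 5 (Printer): customer_id=2 -> matches Aaron
  - order 6 (Stapler): customer_id=NULL, no match -> kept with NULL
  - order 7 (Monitor): customer_id=3 -> matches Rosa
  - order 8 (Headphones): customer_id=1 -> matches Nate
  - order 9 (Laptop): customer_id=1 -> matches Nate
All 9 rows appear; 1 has NULL customer.

SQL:
SELECT a.product, b.name AS customer
FROM orders a
LEFT JOIN customers b ON a.customer_id = b.id

Result:
product    | customer
-----------+---------
Camera     | Aaron   
Tablet     | Rosa    
Lamp       | Rosa    
Cable      | Nate    
Printer    | Aaron   
Stapler    | NULL    
Monitor    | Rosa    
Headphones | Nate    
Laptop     | Nate    


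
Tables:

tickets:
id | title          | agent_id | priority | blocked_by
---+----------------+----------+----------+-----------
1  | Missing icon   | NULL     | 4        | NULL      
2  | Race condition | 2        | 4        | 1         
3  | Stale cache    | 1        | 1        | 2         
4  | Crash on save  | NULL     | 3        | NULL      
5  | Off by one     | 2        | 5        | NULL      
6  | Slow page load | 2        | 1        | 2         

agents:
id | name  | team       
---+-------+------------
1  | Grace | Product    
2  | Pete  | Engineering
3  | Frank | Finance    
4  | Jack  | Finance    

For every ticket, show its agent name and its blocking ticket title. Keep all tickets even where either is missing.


Two LEFT JOINs from the same base table tickets: one to agents via agent_id, one to tickets itself via blocked_by. Both are LEFT so every ticket is preserved.
Match against agents:
  - ticket 1 (Missing icon): agent_id=NULL, no match -> kept with NULL
  - ticket 2 (Race condition): agent_id=2 -> matches Pete
  - ticket 3 (Stale cache): agent_id=1 -> matches Grace
  - ticket 4 (Crash on save): agent_id=NULL, no match -> kept with NULL
  - ticket 5 (Off by one): agent_id=2 -> matches Pete
  - ticket 6 (Slow page load): agent_id=2 -> matches Pete
Match against tickets (self):
  - ticket 1 (Missing icon): blocked_by=NULL -> NULL
  - ticket 2 (Race condition): blocked_by=1 -> Missing icon
  - ticket 3 (Stale cache): blocked_by=2 -> Race condition
  - ticket 4 (Crash on save): blocked_by=NULL -> NULL
  - ticket 5 (Off by one): blocked_by=NULL -> NULL
  - ticket 6 (Slow page load): blocked_by=2 -> Race condition

SQL:
SELECT a.title, b.name AS agent, c.title AS blocked_by
FROM tickets a
LEFT JOIN agents b ON a.agent_id = b.id
LEFT JOIN tickets c ON a.blocked_by = c.id

Result:
title          | agent | blocked_by    
---------------+-------+---------------
Missing icon   | NULL  | NULL          
Race condition | Pete  | Missing icon  
Stale cache    | Grace | Race condition
Crash on save  | NULL  | NULL          
Off by one     | Pete  | NULL          
Slow page load | Pete  | Race condition


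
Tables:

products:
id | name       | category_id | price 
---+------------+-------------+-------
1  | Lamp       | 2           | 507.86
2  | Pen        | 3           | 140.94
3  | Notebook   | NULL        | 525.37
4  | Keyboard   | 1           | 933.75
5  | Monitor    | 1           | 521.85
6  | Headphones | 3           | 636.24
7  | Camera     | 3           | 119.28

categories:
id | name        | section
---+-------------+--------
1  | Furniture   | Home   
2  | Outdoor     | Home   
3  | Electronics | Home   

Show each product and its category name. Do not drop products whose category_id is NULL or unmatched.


LEFT JOIN keeps every row from products (the left table); where category_id has no match in categories, the category columns become NULL. Walk through each product:
  - product 1 (Lamp): category_id=2 -> matches Outdoor
  - product 2 (Pen): category_id=3 -> matches Electronics
  - product 3 (Notebook): category_id=NULL, no match -> kept with NULL
  - product 4 (Keyboard): category_id=1 -> matches Furniture
  - product 5 (Monitor): category_id=1 -> matches Furniture
  - product 6 (Headphones): category_id=3 -> matches Electronics
  - product 7 (Camera): category_id=3 -> matches Electronics
All 7 rows appear; 1 has NULL category.

SQL:
SELECT a.name, b.name AS category
FROM products a
LEFT JOIN categories b ON a.category_id = b.id

Result:
name       | category   
-----------+------------
Lamp       | Outdoor    
Pen        | Electronics
Notebook   | NULL       
Keyboard   | Furniture  
Monitor    | Furniture  
Headphones | Electronics
Camera     | Electronics


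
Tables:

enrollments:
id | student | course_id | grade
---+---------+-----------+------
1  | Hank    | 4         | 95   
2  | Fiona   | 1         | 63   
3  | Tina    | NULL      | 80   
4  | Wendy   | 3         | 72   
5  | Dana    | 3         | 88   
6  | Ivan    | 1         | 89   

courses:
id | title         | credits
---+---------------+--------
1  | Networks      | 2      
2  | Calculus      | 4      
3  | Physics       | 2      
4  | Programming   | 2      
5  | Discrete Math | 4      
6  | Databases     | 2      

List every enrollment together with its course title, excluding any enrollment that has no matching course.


INNER JOIN keeps only enrollments rows whose course_id matches an id in courses. Walk through each enrollment:
  - enrollment 1 (Hank): course_id=4 -> matches Programming
  - enrollment 2 (Fiona): course_id=1 -> matches Networks
  - enrollment 3 (Tina): course_id=NULL, no match -> dropped
  - enrollment 4 (Wendy): course_id=3 -> matches Physics
  - enrollment 5 (Dana): course_id=3 -> matches Physics
  - enrollment 6 (Ivan): course_id=1 -> matches Networks
So 1 of 6 rows is dropped.

SQL:
SELECT a.student, b.title AS course
FROM enrollments a
INNER JOIN courses b ON a.course_id = b.id

Result:
student | course     
--------+------------
Hank    | Programming
Fiona   | Networks   
Wendy   | Physics    
Dana    | Physics    
Ivan    | Networks   


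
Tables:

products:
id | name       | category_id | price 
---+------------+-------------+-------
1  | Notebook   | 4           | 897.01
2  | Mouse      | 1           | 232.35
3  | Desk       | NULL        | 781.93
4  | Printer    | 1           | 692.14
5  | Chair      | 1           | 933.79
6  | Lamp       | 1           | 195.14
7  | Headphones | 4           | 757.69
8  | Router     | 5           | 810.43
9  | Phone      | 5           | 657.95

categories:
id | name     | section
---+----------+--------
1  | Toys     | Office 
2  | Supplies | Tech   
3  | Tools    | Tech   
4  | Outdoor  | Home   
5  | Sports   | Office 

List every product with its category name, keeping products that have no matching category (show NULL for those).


LEFT JOIN keeps every row from products (the left table); where category_id has no match in categories, the category columns become NULL. Walk through each product:
  - product 1 (Notebook): category_id=4 -> matches Outdoor
  - product 2 (Mouse): category_id=1 -> matches Toys
  - product 3 (Desk): category_id=NULL, no match -> kept with NULL
  - product 4 (Printer): category_id=1 -> matches Toys
  - product 5 (Chair): category_id=1 -> matches Toys
  - product 6 (Lamp): category_id=1 -> matches Toys
  - product 7 (Headphones): category_id=4 -> matches Outdoor
  - product 8 (Router): category_id=5 -> matches Sports
  - product 9 (Phone): category_id=5 -> matches Sports
All 9 rows appear; 1 has NULL category.

SQL:
SELECT a.name, b.name AS category
FROM products a
LEFT JOIN categories b ON a.category_id = b.id

Result:
name       | category
-----------+---------
Notebook   | Outdoor 
Mouse      | Toys    
Desk       | NULL    
Printer    | Toys    
Chair      | Toys    
Lamp       | Toys    
Headphones | Outdoor 
Router     | Sports  
Phone      | Sports  


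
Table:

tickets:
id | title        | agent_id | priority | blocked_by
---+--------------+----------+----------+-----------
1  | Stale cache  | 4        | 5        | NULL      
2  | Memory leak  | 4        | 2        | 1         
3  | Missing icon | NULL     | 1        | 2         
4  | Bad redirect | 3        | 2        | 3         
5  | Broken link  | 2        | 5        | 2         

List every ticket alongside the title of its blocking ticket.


This is a self-join: tickets is joined to a second copy of itself, matching each row's blocked_by to another row's id. Use LEFT JOIN so rows with blocked_by=NULL are kept.
  - ticket 1 (Stale cache): blocked_by=NULL -> NULL
  - ticket 2 (Memory leak): blocked_by=1 -> Stale cache
  - ticket 3 (Missing icon): blocked_by=2 -> Memory leak
  - ticket 4 (Bad redirect): blocked_by=3 -> Missing icon
  - ticket 5 (Broken link): blocked_by=2 -> Memory leak

SQL:
SELECT a.title AS item, b.title AS blocked_by
FROM tickets a
LEFT JOIN tickets b ON a.blocked_by = b.id

Result:
item         | blocked_by  
-------------+-------------
Stale cache  | NULL        
Memory leak  | Stale cache 
Missing icon | Memory leak 
Bad redirect | Missing icon
Broken link  | Memory leak 


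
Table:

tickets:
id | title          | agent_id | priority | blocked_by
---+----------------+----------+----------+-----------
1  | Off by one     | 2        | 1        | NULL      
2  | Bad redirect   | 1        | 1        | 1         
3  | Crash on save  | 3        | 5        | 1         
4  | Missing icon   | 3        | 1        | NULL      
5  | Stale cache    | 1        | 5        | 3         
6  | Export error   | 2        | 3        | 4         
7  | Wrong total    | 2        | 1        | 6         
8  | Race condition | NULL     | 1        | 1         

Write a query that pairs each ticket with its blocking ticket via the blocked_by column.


This is a self-join: tickets is joined to a second copy of itself, matching each row's blocked_by to another row's id. Use LEFT JOIN so rows with blocked_by=NULL are kept.
  - ticket 1 (Off by one): blocked_by=NULL -> NULL
  - ticket 2 (Bad redirect): blocked_by=1 -> Off by one
  - ticket 3 (Crash on save): blocked_by=1 -> Off by one
  - ticket 4 (Missing icon): blocked_by=NULL -> NULL
  - ticket 5 (Stale cache): blocked_by=3 -> Crash on save
  - ticket 6 (Export error): blocked_by=4 -> Missing icon
  - ticket 7 (Wrong total): blocked_by=6 -> Export error
  - ticket 8 (Race condition): blocked_by=1 -> Off by one

SQL:
SELECT a.title AS item, b.title AS blocked_by
FROM tickets a
LEFT JOIN tickets b ON a.blocked_by = b.id

Result:
item           | blocked_by   
---------------+--------------
Off by one     | NULL         
Bad redirect   | Off by one   
Crash on save  | Off by one   
Missing icon   | NULL         
Stale cache    | Crash on save
Export error   | Missing icon 
Wrong total    | Export error 
Race condition | Off by one   


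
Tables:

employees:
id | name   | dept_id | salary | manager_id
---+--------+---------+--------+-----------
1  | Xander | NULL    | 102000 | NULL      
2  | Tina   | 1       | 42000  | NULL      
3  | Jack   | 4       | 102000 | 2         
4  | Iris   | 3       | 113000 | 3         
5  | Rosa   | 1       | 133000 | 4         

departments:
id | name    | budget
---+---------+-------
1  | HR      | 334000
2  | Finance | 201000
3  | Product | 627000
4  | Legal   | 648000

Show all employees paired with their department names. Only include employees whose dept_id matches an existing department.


INNER JOIN keeps only employees rows whose dept_id matches an id in departments. Walk through each employee:
  - employee 1 (Xander): dept_id=NULL, no match -> dropped
  - employee 2 (Tina): dept_id=1 -> matches HR
  - employee 3 (Jack): dept_id=4 -> matches Legal
  - employee 4 (Iris): dept_id=3 -> matches Product
  - employee 5 (Rosa): dept_id=1 -> matches HR
So 1 of 5 rows is dropped.

SQL:
SELECT a.name, b.name AS department
FROM employees a
INNER JOIN departments b ON a.dept_id = b.id

Result:
name | department
-----+-----------
Tina | HR        
Jack | Legal     
Iris | Product   
Rosa | HR        


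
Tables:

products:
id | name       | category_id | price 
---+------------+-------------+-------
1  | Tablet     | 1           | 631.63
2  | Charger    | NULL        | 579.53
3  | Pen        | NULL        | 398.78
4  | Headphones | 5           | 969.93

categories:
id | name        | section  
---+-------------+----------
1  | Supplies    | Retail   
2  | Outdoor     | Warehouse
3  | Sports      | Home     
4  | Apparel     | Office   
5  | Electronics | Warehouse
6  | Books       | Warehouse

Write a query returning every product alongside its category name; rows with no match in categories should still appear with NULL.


LEFT JOIN keeps every row from products (the left table); where category_id has no match in categories, the category columns become NULL. Walk through each product:
  - product 1 (Tablet): category_id=1 -> matches Supplies
  - product 2 (Charger): category_id=NULL, no match -> kept with NULL
  - product 3 (Pen): category_id=NULL, no match -> kept with NULL
  - product 4 (Headphones): category_id=5 -> matches Electronics
All 4 rows appear; 2 have NULL category.

SQL:
SELECT a.name, b.name AS category
FROM products a
LEFT JOIN categories b ON a.category_id = b.id

Result:
name       | category   
-----------+------------
Tablet     | Supplies   
Charger    | NULL       
Pen        | NULL       
Headphones | Electronics


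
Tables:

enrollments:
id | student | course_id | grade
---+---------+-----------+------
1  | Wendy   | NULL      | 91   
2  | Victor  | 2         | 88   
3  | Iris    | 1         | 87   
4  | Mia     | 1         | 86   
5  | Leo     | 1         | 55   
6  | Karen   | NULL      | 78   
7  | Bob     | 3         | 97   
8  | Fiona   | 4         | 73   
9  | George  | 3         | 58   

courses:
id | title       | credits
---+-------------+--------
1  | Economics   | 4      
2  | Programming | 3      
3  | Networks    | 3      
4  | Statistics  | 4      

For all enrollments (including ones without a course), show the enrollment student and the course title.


LEFT JOIN keeps every row from enrollments (the left table); where course_id has no match in courses, the course columns become NULL. Walk through each enrollment:
  - enrollment 1 (Wendy): course_id=NULL, no match -> kept with NULL
  - enrollment 2 (Victor): course_id=2 -> matches Programming
  - enrollment 3 (Iris): course_id=1 -> matches Economics
  - enrollment 4 (Mia): course_id=1 -> matches Economics
  - enrollment 5 (Leo): course_id=1 -> matches Economics
  - enrollment 6 (Karen): course_id=NULL, no match -> kept with NULL
  - enrollment 7 (Bob): course_id=3 -> matches Networks
  - enrollment 8 (Fiona): course_id=4 -> matches Statistics
  - enrollment 9 (George): course_id=3 -> matches Networks
All 9 rows appear; 2 have NULL course.

SQL:
SELECT a.student, b.title AS course
FROM enrollments a
LEFT JOIN courses b ON a.course_id = b.id

Result:
student | course     
--------+------------
Wendy   | NULL       
Victor  | Programming
Iris    | Economics  
Mia     | Economics  
Leo     | Economics  
Karen   | NULL       
Bob     | Networks   
Fiona   | Statistics 
George  | Networks   


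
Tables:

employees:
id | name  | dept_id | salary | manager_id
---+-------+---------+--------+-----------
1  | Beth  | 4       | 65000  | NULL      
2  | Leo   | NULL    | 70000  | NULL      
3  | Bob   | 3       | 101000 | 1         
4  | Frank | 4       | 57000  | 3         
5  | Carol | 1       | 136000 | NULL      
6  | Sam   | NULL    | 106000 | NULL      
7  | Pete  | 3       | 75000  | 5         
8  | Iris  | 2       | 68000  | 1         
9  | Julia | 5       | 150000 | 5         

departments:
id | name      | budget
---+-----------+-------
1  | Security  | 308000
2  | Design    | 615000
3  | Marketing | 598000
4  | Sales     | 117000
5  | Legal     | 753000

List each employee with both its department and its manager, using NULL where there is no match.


Two LEFT JOINs from the same base table employees: one to departments via dept_id, one to employees itself via manager_id. Both are LEFT so every employee is preserved.
Match against departments:
  - employee 1 (Beth): dept_id=4 -> matches Sales
  - employee 2 (Leo): dept_id=NULL, no match -> kept with NULL
  - employee 3 (Bob): dept_id=3 -> matches Marketing
  - employee 4 (Frank): dept_id=4 -> matches Sales
  - employee 5 (Carol): dept_id=1 -> matches Security
  - employee 6 (Sam): dept_id=NULL, no match -> kept with NULL
  - employee 7 (Pete): dept_id=3 -> matches Marketing
  - employee 8 (Iris): dept_id=2 -> matches Design
  - employee 9 (Julia): dept_id=5 -> matches Legal
Match against employees (self):
  - employee 1 (Beth): manager_id=NULL -> NULL
  - employee 2 (Leo): manager_id=NULL -> NULL
  - employee 3 (Bob): manager_id=1 -> Beth
  - employee 4 (Frank): manager_id=3 -> Bob
  - employee 5 (Carol): manager_id=NULL -> NULL
  - employee 6 (Sam): manager_id=NULL -> NULL
  - employee 7 (Pete): manager_id=5 -> Carol
  - employee 8 (Iris): manager_id=1 -> Beth
  - employee 9 (Julia): manager_id=5 -> Carol

SQL:
SELECT a.name, b.name AS department, c.name AS manager
FROM employees a
LEFT JOIN departments b ON a.dept_id = b.id
LEFT JOIN employees c ON a.manager_id = c.id

Result:
name  | department | manager
------+------------+--------
Beth  | Sales      | NULL   
Leo   | NULL       | NULL   
Bob   | Marketing  | Beth   
Frank | Sales      | Bob    
Carol | Security   | NULL   
Sam   | NULL       | NULL   
Pete  | Marketing  | Carol  
Iris  | Design     | Beth   
Julia | Legal      | Carol  


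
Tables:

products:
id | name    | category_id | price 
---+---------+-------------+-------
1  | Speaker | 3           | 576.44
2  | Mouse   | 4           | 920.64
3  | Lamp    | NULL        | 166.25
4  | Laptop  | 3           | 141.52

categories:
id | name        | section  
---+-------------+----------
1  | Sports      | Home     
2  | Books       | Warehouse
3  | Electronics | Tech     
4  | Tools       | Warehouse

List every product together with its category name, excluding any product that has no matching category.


INNER JOIN keeps only products rows whose category_id matches an id in categories. Walk through each product:
  - product 1 (Speaker): category_id=3 -> matches Electronics
  - product 2 (Mouse): category_id=4 -> matches Tools
  - product 3 (Lamp): category_id=NULL, no match -> dropped
  - product 4 (Laptop): category_id=3 -> matches Electronics
So 1 of 4 rows is dropped.

SQL:
SELECT a.name, b.name AS category
FROM products a
INNER JOIN categories b ON a.category_id = b.id

Result:
name    | category   
--------+------------
Speaker | Electronics
Mouse   | Tools      
Laptop  | Electronics


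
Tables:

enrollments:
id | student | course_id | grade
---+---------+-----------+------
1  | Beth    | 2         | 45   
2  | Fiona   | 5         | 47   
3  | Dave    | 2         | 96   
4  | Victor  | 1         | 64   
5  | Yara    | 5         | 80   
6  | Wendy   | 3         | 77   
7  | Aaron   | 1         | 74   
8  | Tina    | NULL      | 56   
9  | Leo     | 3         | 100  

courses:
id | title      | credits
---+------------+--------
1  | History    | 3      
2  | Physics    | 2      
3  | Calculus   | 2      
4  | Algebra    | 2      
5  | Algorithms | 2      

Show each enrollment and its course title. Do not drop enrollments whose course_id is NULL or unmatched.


LEFT JOIN keeps every row from enrollments (the left table); where course_id has no match in courses, the course columns become NULL. Walk through each enrollment:
  - enrollment 1 (Beth): course_id=2 -> matches Physics
  - enrollment 2 (Fiona): course_id=5 -> matches Algorithms
  - enrollment 3 (Dave): course_id=2 -> matches Physics
  - enrollment 4 (Victor): course_id=1 -> matches History
  - enrollment 5 (Yara): course_id=5 -> matches Algorithms
  - enrollment 6 (Wendy): course_id=3 -> matches Calculus
  - enrollment 7 (Aaron): course_id=1 -> matches History
  - enrollment 8 (Tina): course_id=NULL, no match -> kept with NULL
  - enrollment 9 (Leo): course_id=3 -> matches Calculus
All 9 rows appear; 1 has NULL course.

SQL:
SELECT a.student, b.title AS course
FROM enrollments a
LEFT JOIN courses b ON a.course_id = b.id

Result:
student | course    
--------+-----------
Beth    | Physics   
Fiona   | Algorithms
Dave    | Physics   
Victor  | History   
Yara    | Algorithms
Wendy   | Calculus  
Aaron   | History   
Tina    | NULL      
Leo     | Calculus  


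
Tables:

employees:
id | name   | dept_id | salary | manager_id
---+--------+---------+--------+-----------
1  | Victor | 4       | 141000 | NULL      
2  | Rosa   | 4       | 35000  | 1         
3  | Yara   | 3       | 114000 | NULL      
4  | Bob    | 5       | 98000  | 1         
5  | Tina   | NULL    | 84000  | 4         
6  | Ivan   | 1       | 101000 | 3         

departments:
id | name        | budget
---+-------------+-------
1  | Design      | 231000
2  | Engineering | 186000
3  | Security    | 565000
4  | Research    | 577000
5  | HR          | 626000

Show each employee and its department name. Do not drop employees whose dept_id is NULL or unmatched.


LEFT JOIN keeps every row from employees (the left table); where dept_id has no match in departments, the department columns become NULL. Walk through each employee:
  - employee 1 (Victor): dept_id=4 -> matches Research
  - employee 2 (Rosa): dept_id=4 -> matches Research
  - employee 3 (Yara): dept_id=3 -> matches Security
  - employee 4 (Bob): dept_id=5 -> matches HR
  - employee 5 (Tina): dept_id=NULL, no match -> kept with NULL
  - employee 6 (Ivan): dept_id=1 -> matches Design
All 6 rows appear; 1 has NULL department.

SQL:
SELECT a.name, b.name AS department
FROM employees a
LEFT JOIN departments b ON a.dept_id = b.id

Result:
name   | department
-------+-----------
Victor | Research  
Rosa   | Research  
Yara   | Security  
Bob    | HR        
Tina   | NULL      
Ivan   | Design    


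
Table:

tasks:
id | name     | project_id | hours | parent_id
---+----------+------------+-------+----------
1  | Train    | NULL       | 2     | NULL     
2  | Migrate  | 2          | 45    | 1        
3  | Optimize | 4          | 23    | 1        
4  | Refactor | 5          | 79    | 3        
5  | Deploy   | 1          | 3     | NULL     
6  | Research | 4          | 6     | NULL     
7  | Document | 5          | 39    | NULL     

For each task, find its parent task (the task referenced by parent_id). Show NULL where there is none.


This is a self-join: tasks is joined to a second copy of itself, matching each row's parent_id to another row's id. Use LEFT JOIN so rows with parent_id=NULL are kept.
  - task 1 (Train): parent_id=NULL -> NULL
  - task 2 (Migrate): parent_id=1 -> Train
  - task 3 (Optimize): parent_id=1 -> Train
  - task 4 (Refactor): parent_id=3 -> Optimize
  - task 5 (Deploy): parent_id=NULL -> NULL
  - task 6 (Research): parent_id=NULL -> NULL
  - task 7 (Document): parent_id=NULL -> NULL

SQL:
SELECT a.name AS item, b.name AS parent
FROM tasks a
LEFT JOIN tasks b ON a.parent_id = b.id

Result:
item     | parent  
---------+---------
Train    | NULL    
Migrate  | Train   
Optimize | Train   
Refactor | Optimize
Deploy   | NULL    
Research | NULL    
Document | NULL    


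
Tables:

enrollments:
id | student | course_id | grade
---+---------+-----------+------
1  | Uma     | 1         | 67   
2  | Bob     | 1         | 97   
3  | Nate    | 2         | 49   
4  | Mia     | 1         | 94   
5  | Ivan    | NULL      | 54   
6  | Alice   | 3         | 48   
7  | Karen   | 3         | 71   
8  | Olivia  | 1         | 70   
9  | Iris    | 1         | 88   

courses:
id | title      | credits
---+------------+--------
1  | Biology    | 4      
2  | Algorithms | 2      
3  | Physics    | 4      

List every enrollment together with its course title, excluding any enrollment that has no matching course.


INNER JOIN keeps only enrollments rows whose course_id matches an id in courses. Walk through each enrollment:
  - enrollment 1 (Uma): course_id=1 -> matches Biology
  - enrollment 2 (Bob): course_id=1 -> matches Biology
  - enrollment 3 (Nate): course_id=2 -> matches Algorithms
  - enrollment 4 (Mia): course_id=1 -> matches Biology
  - enrollment 5 (Ivan): course_id=NULL, no match -> dropped
  - enrollment 6 (Alice): course_id=3 -> matches Physics
  - enrollment 7 (Karen): course_id=3 -> matches Physics
  - enrollment 8 (Olivia): course_id=1 -> matches Biology
  - enrollment 9 (Iris): course_id=1 -> matches Biology
So 1 of 9 rows is dropped.

SQL:
SELECT a.student, b.title AS course
FROM enrollments a
INNER JOIN courses b ON a.course_id = b.id

Result:
student | course    
--------+-----------
Uma     | Biology   
Bob     | Biology   
Nate    | Algorithms
Mia     | Biology   
Alice   | Physics   
Karen   | Physics   
Olivia  | Biology   
Iris    | Biology   


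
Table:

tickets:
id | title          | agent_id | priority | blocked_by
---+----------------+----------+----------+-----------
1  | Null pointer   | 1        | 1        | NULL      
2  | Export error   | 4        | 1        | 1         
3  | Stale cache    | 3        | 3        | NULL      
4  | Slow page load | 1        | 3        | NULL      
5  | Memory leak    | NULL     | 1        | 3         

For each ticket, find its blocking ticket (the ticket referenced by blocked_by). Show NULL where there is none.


This is a self-join: tickets is joined to a second copy of itself, matching each row's blocked_by to another row's id. Use LEFT JOIN so rows with blocked_by=NULL are kept.
  - ticket 1 (Null pointer): blocked_by=NULL -> NULL
  - ticket 2 (Export error): blocked_by=1 -> Null pointer
  - ticket 3 (Stale cache): blocked_by=NULL -> NULL
  - ticket 4 (Slow page load): blocked_by=NULL -> NULL
  - ticket 5 (Memory leak): blocked_by=3 -> Stale cache

SQL:
SELECT a.title AS item, b.title AS blocked_by
FROM tickets a
LEFT JOIN tickets b ON a.blocked_by = b.id

Result:
item           | blocked_by  
---------------+-------------
Null pointer   | NULL        
Export error   | Null pointer
Stale cache    | NULL        
Slow page load | NULL        
Memory leak    | Stale cache 


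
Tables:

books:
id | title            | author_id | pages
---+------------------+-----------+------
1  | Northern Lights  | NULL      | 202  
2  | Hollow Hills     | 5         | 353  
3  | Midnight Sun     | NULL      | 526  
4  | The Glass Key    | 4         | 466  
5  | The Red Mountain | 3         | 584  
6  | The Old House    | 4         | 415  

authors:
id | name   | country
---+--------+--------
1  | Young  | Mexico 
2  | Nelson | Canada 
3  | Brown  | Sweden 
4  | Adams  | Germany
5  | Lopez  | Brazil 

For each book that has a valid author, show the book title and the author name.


INNER JOIN keeps only books rows whose author_id matches an id in authors. Walk through each book:
  - book 1 (Northern Lights): author_id=NULL, no match -> dropped
  - book 2 (Hollow Hills): author_id=5 -> matches Lopez
  - book 3 (Midnight Sun): author_id=NULL, no match -> dropped
  - book 4 (The Glass Key): author_id=4 -> matches Adams
  - book 5 (The Red Mountain): author_id=3 -> matches Brown
  - book 6 (The Old House): author_id=4 -> matches Adams
So 2 of 6 rows are dropped.

SQL:
SELECT a.title, b.name AS author
FROM books a
INNER JOIN authors b ON a.author_id = b.id

Result:
title            | author
-----------------+-------
Hollow Hills     | Lopez 
The Glass Key    | Adams 
The Red Mountain | Brown 
The Old House    | Adams 


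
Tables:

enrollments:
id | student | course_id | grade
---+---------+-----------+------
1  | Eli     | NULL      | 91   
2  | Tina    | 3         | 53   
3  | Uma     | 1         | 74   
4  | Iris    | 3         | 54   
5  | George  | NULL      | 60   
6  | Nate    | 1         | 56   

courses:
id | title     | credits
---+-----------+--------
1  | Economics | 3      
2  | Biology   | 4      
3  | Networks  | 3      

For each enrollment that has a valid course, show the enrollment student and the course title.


INNER JOIN keeps only enrollments rows whose course_id matches an id in courses. Walk through each enrollment:
  - enrollment 1 (Eli): course_id=NULL, no match -> dropped
  - enrollment 2 (Tina): course_id=3 -> matches Networks
  - enrollment 3 (Uma): course_id=1 -> matches Economics
  - enrollment 4 (Iris): course_id=3 -> matches Networks
  - enrollment 5 (George): course_id=NULL, no match -> dropped
  - enrollment 6 (Nate): course_id=1 -> matches Economics
So 2 of 6 rows are dropped.

SQL:
SELECT a.student, b.title AS course
FROM enrollments a
INNER JOIN courses b ON a.course_id = b.id

Result:
student | course   
--------+----------
Tina    | Networks 
Uma     | Economics
Iris    | Networks 
Nate    | Economics


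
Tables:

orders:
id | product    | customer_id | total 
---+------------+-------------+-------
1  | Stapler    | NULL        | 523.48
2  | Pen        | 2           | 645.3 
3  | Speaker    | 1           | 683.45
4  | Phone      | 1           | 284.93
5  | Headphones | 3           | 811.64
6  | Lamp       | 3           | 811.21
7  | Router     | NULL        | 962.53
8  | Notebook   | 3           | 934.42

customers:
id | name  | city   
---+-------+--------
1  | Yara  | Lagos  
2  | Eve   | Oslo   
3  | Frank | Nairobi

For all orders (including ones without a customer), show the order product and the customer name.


LEFT JOIN keeps every row from orders (the left table); where customer_id has no match in customers, the customer columns become NULL. Walk through each order:
  - order 1 (Stapler): customer_id=NULL, no match -> kept with NULL
  - order 2 (Pen): customer_id=2 -> matches Eve
  - order 3 (Speaker): customer_id=1 -> matches Yara
  - order 4 (Phone): customer_id=1 -> matches Yara
  - order 5 (Headphones): customer_id=3 -> matches Frank
  - order 6 (Lamp): customer_id=3 -> matches Frank
  - order 7 (Router): customer_id=NULL, no match -> kept with NULL
  - order 8 (Notebook): customer_id=3 -> matches Frank
All 8 rows appear; 2 have NULL customer.

SQL:
SELECT a.product, b.name AS customer
FROM orders a
LEFT JOIN customers b ON a.customer_id = b.id

Result:
product    | customer
-----------+---------
Stapler    | NULL    
Pen        | Eve     
Speaker    | Yara    
Phone      | Yara    
Headphones | Frank   
Lamp       | Frank   
Router     | NULL    
Notebook   | Frank   
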